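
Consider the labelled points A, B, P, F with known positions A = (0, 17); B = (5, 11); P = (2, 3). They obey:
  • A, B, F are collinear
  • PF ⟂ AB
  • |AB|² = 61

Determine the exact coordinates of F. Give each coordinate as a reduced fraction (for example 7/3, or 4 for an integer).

1. F_x = 470/61  [[A, B, F are collinear ⇒ 6x+5y-85=0] ∩ [PF ⟂ AB ⇒ 5x-6y+8=0]]
2. F_y = 473/61  [[A, B, F are collinear ⇒ 6x+5y-85=0] ∩ [PF ⟂ AB ⇒ 5x-6y+8=0]]
   so F = (470/61, 473/61)

F = (470/61, 473/61)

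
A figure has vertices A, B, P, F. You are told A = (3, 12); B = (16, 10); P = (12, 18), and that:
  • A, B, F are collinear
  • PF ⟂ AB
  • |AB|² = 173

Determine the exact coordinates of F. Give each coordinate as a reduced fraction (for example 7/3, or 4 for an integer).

1. F_x = 1884/173  [[A, B, F are collinear ⇒ 2x+13y-162=0] ∩ [PF ⟂ AB ⇒ 13x-2y-120=0]]
2. F_y = 1866/173  [[A, B, F are collinear ⇒ 2x+13y-162=0] ∩ [PF ⟂ AB ⇒ 13x-2y-120=0]]
   so F = (1884/173, 1866/173)

F = (1884/173, 1866/173)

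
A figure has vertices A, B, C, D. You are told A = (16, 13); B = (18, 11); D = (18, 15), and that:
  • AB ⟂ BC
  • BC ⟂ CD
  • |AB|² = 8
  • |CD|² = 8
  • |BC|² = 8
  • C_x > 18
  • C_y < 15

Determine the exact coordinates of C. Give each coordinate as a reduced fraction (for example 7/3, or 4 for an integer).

1. C_x = 20  [[AB ⟂ BC ⇒ 2x-2y-14=0] ∩ [|C−(18, 15)|²=8]]
2. C_y = 13  [[AB ⟂ BC ⇒ 2x-2y-14=0] ∩ [|C−(18, 15)|²=8]]
   so C = (20, 13)

C = (20, 13)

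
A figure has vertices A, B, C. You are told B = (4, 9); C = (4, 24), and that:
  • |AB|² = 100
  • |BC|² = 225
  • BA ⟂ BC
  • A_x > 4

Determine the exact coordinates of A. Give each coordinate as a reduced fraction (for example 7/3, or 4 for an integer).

1. A_x = 14  [[BA ⟂ BC ⇒ 15y-135=0] ∩ [|A−(4, 9)|²=100]]
2. A_y = 9  [[BA ⟂ BC ⇒ 15y-135=0] ∩ [|A−(4, 9)|²=100]]
   so A = (14, 9)

A = (14, 9)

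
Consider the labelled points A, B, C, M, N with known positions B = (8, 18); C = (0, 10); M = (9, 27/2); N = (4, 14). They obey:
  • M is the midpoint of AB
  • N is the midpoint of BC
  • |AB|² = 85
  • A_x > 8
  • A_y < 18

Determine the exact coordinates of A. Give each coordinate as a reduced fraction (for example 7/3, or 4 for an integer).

A = (10, 9)

1. A_x = 10  [A = 2·M−B = 2·(9, 27/2)−(8, 18)]
2. A_y = 9  [A = 2·M−B = 2·(9, 27/2)−(8, 18)]
   so A = (10, 9)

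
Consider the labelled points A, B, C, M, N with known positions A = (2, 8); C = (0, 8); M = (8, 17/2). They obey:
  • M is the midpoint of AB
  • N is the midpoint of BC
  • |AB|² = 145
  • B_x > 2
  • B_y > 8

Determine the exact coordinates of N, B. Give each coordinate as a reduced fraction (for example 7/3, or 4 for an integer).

N = (7, 17/2)
B = (14, 9)

1. B_x = 14  [B = 2·M−A = 2·(8, 17/2)−(2, 8)]
2. B_y = 9  [B = 2·M−A = 2·(8, 17/2)−(2, 8)]
   so B = (14, 9)
3. N_x = 7  [2·N = B+C = (14, 9)+(0, 8)]
4. N_y = 17/2  [2·N = B+C = (14, 9)+(0, 8)]
   so N = (7, 17/2)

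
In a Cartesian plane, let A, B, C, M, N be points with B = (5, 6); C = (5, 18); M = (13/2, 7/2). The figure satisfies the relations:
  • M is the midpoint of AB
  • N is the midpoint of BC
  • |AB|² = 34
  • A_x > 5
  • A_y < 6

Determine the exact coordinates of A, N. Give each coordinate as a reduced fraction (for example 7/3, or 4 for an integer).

1. A_x = 8  [A = 2·M−B = 2·(13/2, 7/2)−(5, 6)]
2. A_y = 1  [A = 2·M−B = 2·(13/2, 7/2)−(5, 6)]
   so A = (8, 1)
3. N_x = 5  [2·N = B+C = (5, 6)+(5, 18)]
4. N_y = 12  [2·N = B+C = (5, 6)+(5, 18)]
   so N = (5, 12)

A = (8, 1)
N = (5, 12)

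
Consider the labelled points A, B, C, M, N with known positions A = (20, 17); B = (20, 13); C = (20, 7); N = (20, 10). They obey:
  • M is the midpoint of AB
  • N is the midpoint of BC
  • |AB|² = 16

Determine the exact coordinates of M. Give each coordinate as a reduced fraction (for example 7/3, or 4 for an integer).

M = (20, 15)

1. M_x = 20  [2·M = A+B = (20, 17)+(20, 13)]
2. M_y = 15  [2·M = A+B = (20, 17)+(20, 13)]
   so M = (20, 15)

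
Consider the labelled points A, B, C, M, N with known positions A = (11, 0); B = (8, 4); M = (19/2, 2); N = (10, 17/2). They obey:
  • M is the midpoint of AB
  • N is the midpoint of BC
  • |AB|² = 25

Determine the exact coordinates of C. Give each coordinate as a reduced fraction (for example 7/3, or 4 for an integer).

1. C_x = 12  [C = 2·N−B = 2·(10, 17/2)−(8, 4)]
2. C_y = 13  [C = 2·N−B = 2·(10, 17/2)−(8, 4)]
   so C = (12, 13)

C = (12, 13)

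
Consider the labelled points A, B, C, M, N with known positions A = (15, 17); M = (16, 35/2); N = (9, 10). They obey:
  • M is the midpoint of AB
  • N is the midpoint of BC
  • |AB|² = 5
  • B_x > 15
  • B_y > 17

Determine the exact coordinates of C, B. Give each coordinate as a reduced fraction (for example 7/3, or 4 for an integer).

C = (1, 2)
B = (17, 18)

1. B_x = 17  [B = 2·M−A = 2·(16, 35/2)−(15, 17)]
2. B_y = 18  [B = 2·M−A = 2·(16, 35/2)−(15, 17)]
   so B = (17, 18)
3. C_x = 1  [C = 2·N−B = 2·(9, 10)−(17, 18)]
4. C_y = 2  [C = 2·N−B = 2·(9, 10)−(17, 18)]
   so C = (1, 2)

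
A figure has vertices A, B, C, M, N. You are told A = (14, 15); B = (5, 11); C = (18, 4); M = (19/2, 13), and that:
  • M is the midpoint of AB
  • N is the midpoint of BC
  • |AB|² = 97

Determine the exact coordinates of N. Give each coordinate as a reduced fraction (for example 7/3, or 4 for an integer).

1. N_x = 23/2  [2·N = B+C = (5, 11)+(18, 4)]
2. N_y = 15/2  [2·N = B+C = (5, 11)+(18, 4)]
   so N = (23/2, 15/2)

N = (23/2, 15/2)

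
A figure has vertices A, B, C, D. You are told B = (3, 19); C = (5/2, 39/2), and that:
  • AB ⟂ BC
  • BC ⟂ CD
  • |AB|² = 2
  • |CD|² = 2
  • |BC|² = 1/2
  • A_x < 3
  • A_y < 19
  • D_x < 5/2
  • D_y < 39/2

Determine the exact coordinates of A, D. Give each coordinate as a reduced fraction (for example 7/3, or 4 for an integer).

1. A_x = 2  [[AB ⟂ BC ⇒ 1/2x-1/2y+8=0] ∩ [|A−(3, 19)|²=2]]
2. A_y = 18  [[AB ⟂ BC ⇒ 1/2x-1/2y+8=0] ∩ [|A−(3, 19)|²=2]]
   so A = (2, 18)
3. D_x = 3/2  [[BC ⟂ CD ⇒ -1/2x+1/2y-17/2=0] ∩ [|D−(5/2, 39/2)|²=2]]
4. D_y = 37/2  [[BC ⟂ CD ⇒ -1/2x+1/2y-17/2=0] ∩ [|D−(5/2, 39/2)|²=2]]
   so D = (3/2, 37/2)

A = (2, 18)
D = (3/2, 37/2)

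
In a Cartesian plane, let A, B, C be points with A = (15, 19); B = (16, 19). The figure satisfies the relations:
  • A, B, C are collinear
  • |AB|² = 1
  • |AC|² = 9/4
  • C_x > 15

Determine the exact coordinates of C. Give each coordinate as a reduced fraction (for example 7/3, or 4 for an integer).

1. C_x = 33/2  [[A, B, C are collinear ⇒ 1y-19=0] ∩ [|C−(15, 19)|²=9/4]]
2. C_y = 19  [[A, B, C are collinear ⇒ 1y-19=0] ∩ [|C−(15, 19)|²=9/4]]
   so C = (33/2, 19)

C = (33/2, 19)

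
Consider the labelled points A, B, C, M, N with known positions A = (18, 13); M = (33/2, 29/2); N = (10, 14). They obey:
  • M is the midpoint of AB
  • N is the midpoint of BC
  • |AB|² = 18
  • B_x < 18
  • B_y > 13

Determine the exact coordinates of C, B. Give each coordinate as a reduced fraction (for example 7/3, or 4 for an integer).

1. B_x = 15  [B = 2·M−A = 2·(33/2, 29/2)−(18, 13)]
2. B_y = 16  [B = 2·M−A = 2·(33/2, 29/2)−(18, 13)]
   so B = (15, 16)
3. C_x = 5  [C = 2·N−B = 2·(10, 14)−(15, 16)]
4. C_y = 12  [C = 2·N−B = 2·(10, 14)−(15, 16)]
   so C = (5, 12)

C = (5, 12)
B = (15, 16)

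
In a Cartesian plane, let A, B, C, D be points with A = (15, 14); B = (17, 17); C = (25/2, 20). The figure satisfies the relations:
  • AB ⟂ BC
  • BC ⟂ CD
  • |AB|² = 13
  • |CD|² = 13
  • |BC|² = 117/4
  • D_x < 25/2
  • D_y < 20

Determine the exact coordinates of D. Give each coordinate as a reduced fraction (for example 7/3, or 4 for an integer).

D = (21/2, 17)

1. D_x = 21/2  [[BC ⟂ CD ⇒ -9/2x+3y-15/4=0] ∩ [|D−(25/2, 20)|²=13]]
2. D_y = 17  [[BC ⟂ CD ⇒ -9/2x+3y-15/4=0] ∩ [|D−(25/2, 20)|²=13]]
   so D = (21/2, 17)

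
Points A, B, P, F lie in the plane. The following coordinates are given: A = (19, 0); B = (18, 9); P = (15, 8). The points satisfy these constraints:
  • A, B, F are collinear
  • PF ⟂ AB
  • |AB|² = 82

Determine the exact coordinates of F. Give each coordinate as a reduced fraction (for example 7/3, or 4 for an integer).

1. F_x = 741/41  [[A, B, F are collinear ⇒ -9x-1y+171=0] ∩ [PF ⟂ AB ⇒ -1x+9y-57=0]]
2. F_y = 342/41  [[A, B, F are collinear ⇒ -9x-1y+171=0] ∩ [PF ⟂ AB ⇒ -1x+9y-57=0]]
   so F = (741/41, 342/41)

F = (741/41, 342/41)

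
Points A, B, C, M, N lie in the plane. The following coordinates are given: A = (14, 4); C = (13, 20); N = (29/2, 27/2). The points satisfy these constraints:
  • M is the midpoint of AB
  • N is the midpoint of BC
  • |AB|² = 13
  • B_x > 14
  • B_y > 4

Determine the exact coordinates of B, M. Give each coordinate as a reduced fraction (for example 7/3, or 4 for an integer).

B = (16, 7)
M = (15, 11/2)

1. B_x = 16  [B = 2·N−C = 2·(29/2, 27/2)−(13, 20)]
2. B_y = 7  [B = 2·N−C = 2·(29/2, 27/2)−(13, 20)]
   so B = (16, 7)
3. M_x = 15  [2·M = A+B = (14, 4)+(16, 7)]
4. M_y = 11/2  [2·M = A+B = (14, 4)+(16, 7)]
   so M = (15, 11/2)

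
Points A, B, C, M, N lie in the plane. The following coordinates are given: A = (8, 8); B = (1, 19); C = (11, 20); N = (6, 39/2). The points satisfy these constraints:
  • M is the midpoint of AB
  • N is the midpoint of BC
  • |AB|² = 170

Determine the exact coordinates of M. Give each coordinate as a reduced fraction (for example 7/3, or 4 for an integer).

1. M_x = 9/2  [2·M = A+B = (8, 8)+(1, 19)]
2. M_y = 27/2  [2·M = A+B = (8, 8)+(1, 19)]
   so M = (9/2, 27/2)

M = (9/2, 27/2)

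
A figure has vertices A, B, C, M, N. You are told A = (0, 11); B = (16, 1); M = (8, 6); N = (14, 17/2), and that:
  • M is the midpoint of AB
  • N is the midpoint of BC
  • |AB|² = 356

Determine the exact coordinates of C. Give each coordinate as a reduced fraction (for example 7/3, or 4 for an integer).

C = (12, 16)

1. C_x = 12  [C = 2·N−B = 2·(14, 17/2)−(16, 1)]
2. C_y = 16  [C = 2·N−B = 2·(14, 17/2)−(16, 1)]
   so C = (12, 16)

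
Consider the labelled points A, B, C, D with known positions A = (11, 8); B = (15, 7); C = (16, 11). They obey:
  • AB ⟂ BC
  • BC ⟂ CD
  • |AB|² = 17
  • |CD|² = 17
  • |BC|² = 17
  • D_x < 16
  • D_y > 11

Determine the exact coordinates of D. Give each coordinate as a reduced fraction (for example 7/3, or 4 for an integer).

D = (12, 12)

1. D_x = 12  [[BC ⟂ CD ⇒ 1x+4y-60=0] ∩ [|D−(16, 11)|²=17]]
2. D_y = 12  [[BC ⟂ CD ⇒ 1x+4y-60=0] ∩ [|D−(16, 11)|²=17]]
   so D = (12, 12)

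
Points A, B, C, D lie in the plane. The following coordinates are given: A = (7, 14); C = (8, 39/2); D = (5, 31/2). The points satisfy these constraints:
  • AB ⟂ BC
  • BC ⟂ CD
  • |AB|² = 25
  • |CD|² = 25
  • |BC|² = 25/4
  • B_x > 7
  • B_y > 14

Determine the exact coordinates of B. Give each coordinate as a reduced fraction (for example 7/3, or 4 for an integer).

1. B_x = 10  [[BC ⟂ CD ⇒ 3x+4y-102=0] ∩ [|B−(7, 14)|²=25]]
2. B_y = 18  [[BC ⟂ CD ⇒ 3x+4y-102=0] ∩ [|B−(7, 14)|²=25]]
   so B = (10, 18)

B = (10, 18)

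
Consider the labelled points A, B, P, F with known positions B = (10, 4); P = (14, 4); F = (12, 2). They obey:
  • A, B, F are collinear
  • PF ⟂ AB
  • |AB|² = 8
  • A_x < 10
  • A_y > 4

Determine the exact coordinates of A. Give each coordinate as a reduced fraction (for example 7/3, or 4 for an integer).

A = (8, 6)

1. A_x = 8  [[A, B, F are collinear ⇒ 2x+2y-28=0] ∩ [|A−(10, 4)|²=8]]
2. A_y = 6  [[A, B, F are collinear ⇒ 2x+2y-28=0] ∩ [|A−(10, 4)|²=8]]
   so A = (8, 6)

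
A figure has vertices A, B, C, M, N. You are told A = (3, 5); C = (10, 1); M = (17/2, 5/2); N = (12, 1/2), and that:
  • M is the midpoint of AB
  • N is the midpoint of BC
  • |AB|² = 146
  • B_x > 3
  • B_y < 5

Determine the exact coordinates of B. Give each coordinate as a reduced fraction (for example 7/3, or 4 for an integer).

1. B_x = 14  [B = 2·M−A = 2·(17/2, 5/2)−(3, 5)]
2. B_y = 0  [B = 2·M−A = 2·(17/2, 5/2)−(3, 5)]
   so B = (14, 0)

B = (14, 0)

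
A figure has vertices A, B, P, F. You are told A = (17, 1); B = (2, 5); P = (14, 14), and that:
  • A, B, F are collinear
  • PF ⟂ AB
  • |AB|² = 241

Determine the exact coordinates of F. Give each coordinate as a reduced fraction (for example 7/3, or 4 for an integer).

F = (2642/241, 629/241)

1. F_x = 2642/241  [[A, B, F are collinear ⇒ -4x-15y+83=0] ∩ [PF ⟂ AB ⇒ -15x+4y+154=0]]
2. F_y = 629/241  [[A, B, F are collinear ⇒ -4x-15y+83=0] ∩ [PF ⟂ AB ⇒ -15x+4y+154=0]]
   so F = (2642/241, 629/241)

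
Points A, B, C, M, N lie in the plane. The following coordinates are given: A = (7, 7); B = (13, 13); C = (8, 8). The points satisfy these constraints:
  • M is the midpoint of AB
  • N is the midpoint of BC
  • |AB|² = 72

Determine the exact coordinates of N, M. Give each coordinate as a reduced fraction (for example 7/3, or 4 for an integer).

1. M_x = 10  [2·M = A+B = (7, 7)+(13, 13)]
2. M_y = 10  [2·M = A+B = (7, 7)+(13, 13)]
   so M = (10, 10)
3. N_x = 21/2  [2·N = B+C = (13, 13)+(8, 8)]
4. N_y = 21/2  [2·N = B+C = (13, 13)+(8, 8)]
   so N = (21/2, 21/2)

N = (21/2, 21/2)
M = (10, 10)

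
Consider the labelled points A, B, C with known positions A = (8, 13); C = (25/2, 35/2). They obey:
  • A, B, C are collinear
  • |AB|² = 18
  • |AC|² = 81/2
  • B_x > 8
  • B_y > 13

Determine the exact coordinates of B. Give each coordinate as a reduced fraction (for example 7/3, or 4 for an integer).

1. B_x = 11  [[A, B, C are collinear ⇒ 9/2x-9/2y+45/2=0] ∩ [|B−(8, 13)|²=18]]
2. B_y = 16  [[A, B, C are collinear ⇒ 9/2x-9/2y+45/2=0] ∩ [|B−(8, 13)|²=18]]
   so B = (11, 16)

B = (11, 16)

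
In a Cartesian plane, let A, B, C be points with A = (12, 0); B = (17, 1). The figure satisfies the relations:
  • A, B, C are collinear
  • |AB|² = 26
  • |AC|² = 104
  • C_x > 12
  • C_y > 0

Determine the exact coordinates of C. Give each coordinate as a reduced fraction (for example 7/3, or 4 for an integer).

C = (22, 2)

1. C_x = 22  [[A, B, C are collinear ⇒ -1x+5y+12=0] ∩ [|C−(12, 0)|²=104]]
2. C_y = 2  [[A, B, C are collinear ⇒ -1x+5y+12=0] ∩ [|C−(12, 0)|²=104]]
   so C = (22, 2)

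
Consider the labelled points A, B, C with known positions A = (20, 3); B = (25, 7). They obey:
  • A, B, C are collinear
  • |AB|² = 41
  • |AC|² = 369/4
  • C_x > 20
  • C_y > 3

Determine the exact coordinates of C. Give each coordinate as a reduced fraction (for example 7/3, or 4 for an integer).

C = (55/2, 9)

1. C_x = 55/2  [[A, B, C are collinear ⇒ -4x+5y+65=0] ∩ [|C−(20, 3)|²=369/4]]
2. C_y = 9  [[A, B, C are collinear ⇒ -4x+5y+65=0] ∩ [|C−(20, 3)|²=369/4]]
   so C = (55/2, 9)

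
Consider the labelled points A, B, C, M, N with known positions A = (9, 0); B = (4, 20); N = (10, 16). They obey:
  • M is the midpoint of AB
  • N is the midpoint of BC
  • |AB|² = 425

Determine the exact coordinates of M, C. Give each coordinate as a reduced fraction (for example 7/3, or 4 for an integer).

M = (13/2, 10)
C = (16, 12)

1. M_x = 13/2  [2·M = A+B = (9, 0)+(4, 20)]
2. M_y = 10  [2·M = A+B = (9, 0)+(4, 20)]
   so M = (13/2, 10)
3. C_x = 16  [C = 2·N−B = 2·(10, 16)−(4, 20)]
4. C_y = 12  [C = 2·N−B = 2·(10, 16)−(4, 20)]
   so C = (16, 12)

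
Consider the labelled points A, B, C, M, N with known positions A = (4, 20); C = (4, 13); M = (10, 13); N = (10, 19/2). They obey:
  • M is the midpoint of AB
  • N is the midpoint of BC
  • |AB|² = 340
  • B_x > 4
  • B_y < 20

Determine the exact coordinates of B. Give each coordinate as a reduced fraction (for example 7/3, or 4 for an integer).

1. B_x = 16  [B = 2·M−A = 2·(10, 13)−(4, 20)]
2. B_y = 6  [B = 2·M−A = 2·(10, 13)−(4, 20)]
   so B = (16, 6)

B = (16, 6)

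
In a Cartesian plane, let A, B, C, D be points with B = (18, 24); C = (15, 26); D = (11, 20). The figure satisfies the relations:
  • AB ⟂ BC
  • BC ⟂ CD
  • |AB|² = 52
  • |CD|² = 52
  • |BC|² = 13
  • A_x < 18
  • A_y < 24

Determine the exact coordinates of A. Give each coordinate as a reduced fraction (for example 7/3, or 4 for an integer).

1. A_x = 14  [[AB ⟂ BC ⇒ 3x-2y-6=0] ∩ [|A−(18, 24)|²=52]]
2. A_y = 18  [[AB ⟂ BC ⇒ 3x-2y-6=0] ∩ [|A−(18, 24)|²=52]]
   so A = (14, 18)

A = (14, 18)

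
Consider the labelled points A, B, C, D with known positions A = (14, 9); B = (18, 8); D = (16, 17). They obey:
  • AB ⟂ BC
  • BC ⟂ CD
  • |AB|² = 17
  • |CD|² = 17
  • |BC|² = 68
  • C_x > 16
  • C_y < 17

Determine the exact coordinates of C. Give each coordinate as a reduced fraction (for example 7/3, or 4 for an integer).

1. C_x = 20  [[AB ⟂ BC ⇒ 4x-1y-64=0] ∩ [|C−(16, 17)|²=17]]
2. C_y = 16  [[AB ⟂ BC ⇒ 4x-1y-64=0] ∩ [|C−(16, 17)|²=17]]
   so C = (20, 16)

C = (20, 16)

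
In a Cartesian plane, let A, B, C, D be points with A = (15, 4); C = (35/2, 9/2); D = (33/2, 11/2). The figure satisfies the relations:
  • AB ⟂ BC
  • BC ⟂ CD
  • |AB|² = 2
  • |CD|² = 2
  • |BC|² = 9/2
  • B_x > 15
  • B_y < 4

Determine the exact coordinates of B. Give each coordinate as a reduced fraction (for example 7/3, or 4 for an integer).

B = (16, 3)

1. B_x = 16  [[BC ⟂ CD ⇒ 1x-1y-13=0] ∩ [|B−(15, 4)|²=2]]
2. B_y = 3  [[BC ⟂ CD ⇒ 1x-1y-13=0] ∩ [|B−(15, 4)|²=2]]
   so B = (16, 3)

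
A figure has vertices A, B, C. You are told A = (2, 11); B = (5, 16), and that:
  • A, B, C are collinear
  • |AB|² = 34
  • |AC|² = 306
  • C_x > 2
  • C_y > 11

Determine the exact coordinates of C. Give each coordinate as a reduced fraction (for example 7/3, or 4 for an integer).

C = (11, 26)

1. C_x = 11  [[A, B, C are collinear ⇒ -5x+3y-23=0] ∩ [|C−(2, 11)|²=306]]
2. C_y = 26  [[A, B, C are collinear ⇒ -5x+3y-23=0] ∩ [|C−(2, 11)|²=306]]
   so C = (11, 26)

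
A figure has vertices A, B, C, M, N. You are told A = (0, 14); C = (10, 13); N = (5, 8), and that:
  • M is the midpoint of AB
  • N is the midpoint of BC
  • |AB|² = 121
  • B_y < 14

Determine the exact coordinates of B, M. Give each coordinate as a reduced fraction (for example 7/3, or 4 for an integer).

1. B_x = 0  [B = 2·N−C = 2·(5, 8)−(10, 13)]
2. B_y = 3  [B = 2·N−C = 2·(5, 8)−(10, 13)]
   so B = (0, 3)
3. M_x = 0  [2·M = A+B = (0, 14)+(0, 3)]
4. M_y = 17/2  [2·M = A+B = (0, 14)+(0, 3)]
   so M = (0, 17/2)

B = (0, 3)
M = (0, 17/2)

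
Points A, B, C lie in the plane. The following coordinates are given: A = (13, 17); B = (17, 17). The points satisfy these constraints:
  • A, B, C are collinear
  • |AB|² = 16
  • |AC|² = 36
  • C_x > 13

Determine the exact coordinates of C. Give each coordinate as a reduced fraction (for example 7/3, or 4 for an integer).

1. C_x = 19  [[A, B, C are collinear ⇒ 4y-68=0] ∩ [|C−(13, 17)|²=36]]
2. C_y = 17  [[A, B, C are collinear ⇒ 4y-68=0] ∩ [|C−(13, 17)|²=36]]
   so C = (19, 17)

C = (19, 17)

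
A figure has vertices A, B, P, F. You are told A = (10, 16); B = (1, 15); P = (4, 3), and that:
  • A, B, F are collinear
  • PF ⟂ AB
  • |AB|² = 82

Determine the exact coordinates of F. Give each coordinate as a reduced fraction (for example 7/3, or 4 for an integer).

1. F_x = 217/82  [[A, B, F are collinear ⇒ 1x-9y+134=0] ∩ [PF ⟂ AB ⇒ -9x-1y+39=0]]
2. F_y = 1245/82  [[A, B, F are collinear ⇒ 1x-9y+134=0] ∩ [PF ⟂ AB ⇒ -9x-1y+39=0]]
   so F = (217/82, 1245/82)

F = (217/82, 1245/82)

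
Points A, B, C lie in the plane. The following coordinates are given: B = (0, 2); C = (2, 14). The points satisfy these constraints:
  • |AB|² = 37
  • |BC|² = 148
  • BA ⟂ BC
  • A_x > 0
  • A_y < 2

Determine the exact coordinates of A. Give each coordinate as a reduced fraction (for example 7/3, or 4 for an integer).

1. A_x = 6  [[BA ⟂ BC ⇒ 2x+12y-24=0] ∩ [|A−(0, 2)|²=37]]
2. A_y = 1  [[BA ⟂ BC ⇒ 2x+12y-24=0] ∩ [|A−(0, 2)|²=37]]
   so A = (6, 1)

A = (6, 1)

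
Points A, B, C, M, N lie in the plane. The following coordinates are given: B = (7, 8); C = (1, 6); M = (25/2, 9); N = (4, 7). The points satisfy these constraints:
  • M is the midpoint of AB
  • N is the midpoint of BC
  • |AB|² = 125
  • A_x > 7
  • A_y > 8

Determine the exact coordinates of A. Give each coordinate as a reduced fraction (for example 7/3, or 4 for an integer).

A = (18, 10)

1. A_x = 18  [A = 2·M−B = 2·(25/2, 9)−(7, 8)]
2. A_y = 10  [A = 2·M−B = 2·(25/2, 9)−(7, 8)]
   so A = (18, 10)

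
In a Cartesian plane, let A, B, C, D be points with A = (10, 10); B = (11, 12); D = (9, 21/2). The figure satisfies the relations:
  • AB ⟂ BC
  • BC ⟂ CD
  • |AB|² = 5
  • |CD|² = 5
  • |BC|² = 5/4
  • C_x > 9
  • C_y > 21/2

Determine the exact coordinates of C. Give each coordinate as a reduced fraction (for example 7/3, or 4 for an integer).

C = (10, 25/2)

1. C_x = 10  [[AB ⟂ BC ⇒ 1x+2y-35=0] ∩ [|C−(9, 21/2)|²=5]]
2. C_y = 25/2  [[AB ⟂ BC ⇒ 1x+2y-35=0] ∩ [|C−(9, 21/2)|²=5]]
   so C = (10, 25/2)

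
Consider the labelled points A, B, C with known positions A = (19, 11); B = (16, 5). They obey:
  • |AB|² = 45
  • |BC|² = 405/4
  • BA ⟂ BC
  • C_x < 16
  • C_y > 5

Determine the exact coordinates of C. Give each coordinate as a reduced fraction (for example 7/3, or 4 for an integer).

1. C_x = 7  [[BA ⟂ BC ⇒ 3x+6y-78=0] ∩ [|C−(16, 5)|²=405/4]]
2. C_y = 19/2  [[BA ⟂ BC ⇒ 3x+6y-78=0] ∩ [|C−(16, 5)|²=405/4]]
   so C = (7, 19/2)

C = (7, 19/2)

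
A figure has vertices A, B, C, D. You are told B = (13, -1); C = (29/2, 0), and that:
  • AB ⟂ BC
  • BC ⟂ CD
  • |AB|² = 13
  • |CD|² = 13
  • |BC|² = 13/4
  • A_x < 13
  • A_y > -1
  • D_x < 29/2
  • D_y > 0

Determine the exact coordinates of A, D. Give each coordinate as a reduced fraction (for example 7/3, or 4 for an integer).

1. A_x = 11  [[AB ⟂ BC ⇒ -3/2x-1y+37/2=0] ∩ [|A−(13, -1)|²=13]]
2. A_y = 2  [[AB ⟂ BC ⇒ -3/2x-1y+37/2=0] ∩ [|A−(13, -1)|²=13]]
   so A = (11, 2)
3. D_x = 25/2  [[BC ⟂ CD ⇒ 3/2x+1y-87/4=0] ∩ [|D−(29/2, 0)|²=13]]
4. D_y = 3  [[BC ⟂ CD ⇒ 3/2x+1y-87/4=0] ∩ [|D−(29/2, 0)|²=13]]
   so D = (25/2, 3)

A = (11, 2)
D = (25/2, 3)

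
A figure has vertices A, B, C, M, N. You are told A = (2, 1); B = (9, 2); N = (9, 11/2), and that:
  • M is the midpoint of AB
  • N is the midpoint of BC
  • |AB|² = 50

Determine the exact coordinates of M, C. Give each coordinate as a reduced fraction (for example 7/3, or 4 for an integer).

M = (11/2, 3/2)
C = (9, 9)

1. M_x = 11/2  [2·M = A+B = (2, 1)+(9, 2)]
2. M_y = 3/2  [2·M = A+B = (2, 1)+(9, 2)]
   so M = (11/2, 3/2)
3. C_x = 9  [C = 2·N−B = 2·(9, 11/2)−(9, 2)]
4. C_y = 9  [C = 2·N−B = 2·(9, 11/2)−(9, 2)]
   so C = (9, 9)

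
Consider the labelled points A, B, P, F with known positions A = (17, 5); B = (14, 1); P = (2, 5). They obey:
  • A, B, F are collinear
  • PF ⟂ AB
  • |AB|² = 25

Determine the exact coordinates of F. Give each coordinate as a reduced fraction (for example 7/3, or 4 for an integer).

F = (58/5, -11/5)

1. F_x = 58/5  [[A, B, F are collinear ⇒ 4x-3y-53=0] ∩ [PF ⟂ AB ⇒ -3x-4y+26=0]]
2. F_y = -11/5  [[A, B, F are collinear ⇒ 4x-3y-53=0] ∩ [PF ⟂ AB ⇒ -3x-4y+26=0]]
   so F = (58/5, -11/5)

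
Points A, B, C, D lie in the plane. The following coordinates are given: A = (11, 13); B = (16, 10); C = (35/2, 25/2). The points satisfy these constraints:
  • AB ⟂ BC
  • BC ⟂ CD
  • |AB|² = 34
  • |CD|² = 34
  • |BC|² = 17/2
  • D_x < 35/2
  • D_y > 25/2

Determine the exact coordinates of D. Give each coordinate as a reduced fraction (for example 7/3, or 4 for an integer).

D = (25/2, 31/2)

1. D_x = 25/2  [[BC ⟂ CD ⇒ 3/2x+5/2y-115/2=0] ∩ [|D−(35/2, 25/2)|²=34]]
2. D_y = 31/2  [[BC ⟂ CD ⇒ 3/2x+5/2y-115/2=0] ∩ [|D−(35/2, 25/2)|²=34]]
   so D = (25/2, 31/2)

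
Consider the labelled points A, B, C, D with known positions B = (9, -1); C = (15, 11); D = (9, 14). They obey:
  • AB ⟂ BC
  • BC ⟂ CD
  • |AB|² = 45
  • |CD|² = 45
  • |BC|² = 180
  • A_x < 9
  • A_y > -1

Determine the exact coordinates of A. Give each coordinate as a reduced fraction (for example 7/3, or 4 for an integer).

A = (3, 2)

1. A_x = 3  [[AB ⟂ BC ⇒ -6x-12y+42=0] ∩ [|A−(9, -1)|²=45]]
2. A_y = 2  [[AB ⟂ BC ⇒ -6x-12y+42=0] ∩ [|A−(9, -1)|²=45]]
   so A = (3, 2)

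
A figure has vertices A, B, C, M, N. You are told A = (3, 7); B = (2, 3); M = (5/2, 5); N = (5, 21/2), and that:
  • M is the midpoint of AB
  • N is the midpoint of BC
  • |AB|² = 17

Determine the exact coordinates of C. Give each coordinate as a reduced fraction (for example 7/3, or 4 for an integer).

C = (8, 18)

1. C_x = 8  [C = 2·N−B = 2·(5, 21/2)−(2, 3)]
2. C_y = 18  [C = 2·N−B = 2·(5, 21/2)−(2, 3)]
   so C = (8, 18)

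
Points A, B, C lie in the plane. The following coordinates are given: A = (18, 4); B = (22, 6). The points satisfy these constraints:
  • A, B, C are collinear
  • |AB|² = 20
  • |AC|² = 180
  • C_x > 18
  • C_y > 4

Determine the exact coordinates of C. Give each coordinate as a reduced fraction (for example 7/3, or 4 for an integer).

1. C_x = 30  [[A, B, C are collinear ⇒ -2x+4y+20=0] ∩ [|C−(18, 4)|²=180]]
2. C_y = 10  [[A, B, C are collinear ⇒ -2x+4y+20=0] ∩ [|C−(18, 4)|²=180]]
   so C = (30, 10)

C = (30, 10)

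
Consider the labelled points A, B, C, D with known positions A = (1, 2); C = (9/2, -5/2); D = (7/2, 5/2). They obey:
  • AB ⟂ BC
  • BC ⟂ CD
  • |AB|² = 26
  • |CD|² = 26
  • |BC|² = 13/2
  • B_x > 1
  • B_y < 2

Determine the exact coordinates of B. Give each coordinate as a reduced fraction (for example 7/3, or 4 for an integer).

B = (2, -3)

1. B_x = 2  [[BC ⟂ CD ⇒ 1x-5y-17=0] ∩ [|B−(1, 2)|²=26]]
2. B_y = -3  [[BC ⟂ CD ⇒ 1x-5y-17=0] ∩ [|B−(1, 2)|²=26]]
   so B = (2, -3)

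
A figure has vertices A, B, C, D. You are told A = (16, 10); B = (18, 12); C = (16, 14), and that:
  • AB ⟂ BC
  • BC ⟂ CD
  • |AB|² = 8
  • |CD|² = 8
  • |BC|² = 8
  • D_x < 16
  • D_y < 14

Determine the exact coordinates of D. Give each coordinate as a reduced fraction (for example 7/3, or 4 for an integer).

D = (14, 12)

1. D_x = 14  [[BC ⟂ CD ⇒ -2x+2y+4=0] ∩ [|D−(16, 14)|²=8]]
2. D_y = 12  [[BC ⟂ CD ⇒ -2x+2y+4=0] ∩ [|D−(16, 14)|²=8]]
   so D = (14, 12)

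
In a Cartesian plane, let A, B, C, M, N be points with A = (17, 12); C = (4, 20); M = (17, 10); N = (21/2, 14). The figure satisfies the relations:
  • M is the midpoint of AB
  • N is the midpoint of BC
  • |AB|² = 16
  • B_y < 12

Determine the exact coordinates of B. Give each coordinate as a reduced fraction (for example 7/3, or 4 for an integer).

1. B_x = 17  [B = 2·M−A = 2·(17, 10)−(17, 12)]
2. B_y = 8  [B = 2·M−A = 2·(17, 10)−(17, 12)]
   so B = (17, 8)

B = (17, 8)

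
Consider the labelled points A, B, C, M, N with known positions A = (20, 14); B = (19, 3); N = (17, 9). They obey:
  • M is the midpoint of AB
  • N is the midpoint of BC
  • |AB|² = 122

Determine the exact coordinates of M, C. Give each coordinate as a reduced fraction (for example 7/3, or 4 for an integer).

1. M_x = 39/2  [2·M = A+B = (20, 14)+(19, 3)]
2. M_y = 17/2  [2·M = A+B = (20, 14)+(19, 3)]
   so M = (39/2, 17/2)
3. C_x = 15  [C = 2·N−B = 2·(17, 9)−(19, 3)]
4. C_y = 15  [C = 2·N−B = 2·(17, 9)−(19, 3)]
   so C = (15, 15)

M = (39/2, 17/2)
C = (15, 15)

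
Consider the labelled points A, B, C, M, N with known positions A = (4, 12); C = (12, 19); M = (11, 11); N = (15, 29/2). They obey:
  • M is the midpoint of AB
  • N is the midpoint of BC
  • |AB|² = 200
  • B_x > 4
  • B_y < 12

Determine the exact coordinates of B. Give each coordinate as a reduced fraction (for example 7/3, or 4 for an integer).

B = (18, 10)

1. B_x = 18  [B = 2·M−A = 2·(11, 11)−(4, 12)]
2. B_y = 10  [B = 2·M−A = 2·(11, 11)−(4, 12)]
   so B = (18, 10)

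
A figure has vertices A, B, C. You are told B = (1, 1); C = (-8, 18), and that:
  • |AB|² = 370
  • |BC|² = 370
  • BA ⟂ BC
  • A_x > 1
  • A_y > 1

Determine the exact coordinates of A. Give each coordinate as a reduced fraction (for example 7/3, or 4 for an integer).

A = (18, 10)

1. A_x = 18  [[BA ⟂ BC ⇒ -9x+17y-8=0] ∩ [|A−(1, 1)|²=370]]
2. A_y = 10  [[BA ⟂ BC ⇒ -9x+17y-8=0] ∩ [|A−(1, 1)|²=370]]
   so A = (18, 10)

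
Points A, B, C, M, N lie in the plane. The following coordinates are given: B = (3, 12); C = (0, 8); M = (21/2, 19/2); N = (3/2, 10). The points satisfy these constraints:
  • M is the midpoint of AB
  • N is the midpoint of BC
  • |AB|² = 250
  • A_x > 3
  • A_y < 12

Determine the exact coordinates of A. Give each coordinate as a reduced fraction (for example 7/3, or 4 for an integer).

1. A_x = 18  [A = 2·M−B = 2·(21/2, 19/2)−(3, 12)]
2. A_y = 7  [A = 2·M−B = 2·(21/2, 19/2)−(3, 12)]
   so A = (18, 7)

A = (18, 7)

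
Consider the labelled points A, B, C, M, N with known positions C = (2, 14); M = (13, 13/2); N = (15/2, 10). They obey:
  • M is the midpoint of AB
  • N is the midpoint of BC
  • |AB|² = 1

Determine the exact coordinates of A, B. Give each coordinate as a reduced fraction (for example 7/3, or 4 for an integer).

A = (13, 7)
B = (13, 6)

1. B_x = 13  [B = 2·N−C = 2·(15/2, 10)−(2, 14)]
2. B_y = 6  [B = 2·N−C = 2·(15/2, 10)−(2, 14)]
   so B = (13, 6)
3. A_x = 13  [A = 2·M−B = 2·(13, 13/2)−(13, 6)]
4. A_y = 7  [A = 2·M−B = 2·(13, 13/2)−(13, 6)]
   so A = (13, 7)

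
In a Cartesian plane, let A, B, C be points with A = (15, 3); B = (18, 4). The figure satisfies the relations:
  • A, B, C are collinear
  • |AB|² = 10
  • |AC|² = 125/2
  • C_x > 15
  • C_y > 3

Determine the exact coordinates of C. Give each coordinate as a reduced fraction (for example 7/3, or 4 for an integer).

1. C_x = 45/2  [[A, B, C are collinear ⇒ -1x+3y+6=0] ∩ [|C−(15, 3)|²=125/2]]
2. C_y = 11/2  [[A, B, C are collinear ⇒ -1x+3y+6=0] ∩ [|C−(15, 3)|²=125/2]]
   so C = (45/2, 11/2)

C = (45/2, 11/2)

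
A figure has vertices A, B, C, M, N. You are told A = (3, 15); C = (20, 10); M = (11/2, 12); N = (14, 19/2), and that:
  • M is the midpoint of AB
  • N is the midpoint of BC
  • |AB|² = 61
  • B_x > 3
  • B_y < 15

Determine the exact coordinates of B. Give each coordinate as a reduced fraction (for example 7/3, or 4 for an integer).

1. B_x = 8  [B = 2·M−A = 2·(11/2, 12)−(3, 15)]
2. B_y = 9  [B = 2·M−A = 2·(11/2, 12)−(3, 15)]
   so B = (8, 9)

B = (8, 9)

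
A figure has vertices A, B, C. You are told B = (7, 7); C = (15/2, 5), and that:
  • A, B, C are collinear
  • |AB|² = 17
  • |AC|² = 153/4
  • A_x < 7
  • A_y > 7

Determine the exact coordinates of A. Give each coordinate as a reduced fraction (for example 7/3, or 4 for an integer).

A = (6, 11)

1. A_x = 6  [[A, B, C are collinear ⇒ 2x+1/2y-35/2=0] ∩ [|A−(7, 7)|²=17]]
2. A_y = 11  [[A, B, C are collinear ⇒ 2x+1/2y-35/2=0] ∩ [|A−(7, 7)|²=17]]
   so A = (6, 11)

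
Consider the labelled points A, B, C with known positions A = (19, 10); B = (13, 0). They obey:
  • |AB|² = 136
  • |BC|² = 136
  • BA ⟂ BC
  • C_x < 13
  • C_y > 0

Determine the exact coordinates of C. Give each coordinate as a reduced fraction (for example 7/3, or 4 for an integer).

1. C_x = 3  [[BA ⟂ BC ⇒ 6x+10y-78=0] ∩ [|C−(13, 0)|²=136]]
2. C_y = 6  [[BA ⟂ BC ⇒ 6x+10y-78=0] ∩ [|C−(13, 0)|²=136]]
   so C = (3, 6)

C = (3, 6)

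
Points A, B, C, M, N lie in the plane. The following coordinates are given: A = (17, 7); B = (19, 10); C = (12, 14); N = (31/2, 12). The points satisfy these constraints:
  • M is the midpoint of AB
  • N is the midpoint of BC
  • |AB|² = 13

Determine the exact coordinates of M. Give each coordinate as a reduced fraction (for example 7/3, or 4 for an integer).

1. M_x = 18  [2·M = A+B = (17, 7)+(19, 10)]
2. M_y = 17/2  [2·M = A+B = (17, 7)+(19, 10)]
   so M = (18, 17/2)

M = (18, 17/2)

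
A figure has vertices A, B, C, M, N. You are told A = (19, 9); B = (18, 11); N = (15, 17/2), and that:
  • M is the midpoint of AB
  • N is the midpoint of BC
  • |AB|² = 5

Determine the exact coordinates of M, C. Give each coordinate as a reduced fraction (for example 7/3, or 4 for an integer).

M = (37/2, 10)
C = (12, 6)

1. M_x = 37/2  [2·M = A+B = (19, 9)+(18, 11)]
2. M_y = 10  [2·M = A+B = (19, 9)+(18, 11)]
   so M = (37/2, 10)
3. C_x = 12  [C = 2·N−B = 2·(15, 17/2)−(18, 11)]
4. C_y = 6  [C = 2·N−B = 2·(15, 17/2)−(18, 11)]
   so C = (12, 6)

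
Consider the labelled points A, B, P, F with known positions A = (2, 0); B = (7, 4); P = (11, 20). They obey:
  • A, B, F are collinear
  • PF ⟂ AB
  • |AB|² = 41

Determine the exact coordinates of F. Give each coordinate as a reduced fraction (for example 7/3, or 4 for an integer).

F = (707/41, 500/41)

1. F_x = 707/41  [[A, B, F are collinear ⇒ -4x+5y+8=0] ∩ [PF ⟂ AB ⇒ 5x+4y-135=0]]
2. F_y = 500/41  [[A, B, F are collinear ⇒ -4x+5y+8=0] ∩ [PF ⟂ AB ⇒ 5x+4y-135=0]]
   so F = (707/41, 500/41)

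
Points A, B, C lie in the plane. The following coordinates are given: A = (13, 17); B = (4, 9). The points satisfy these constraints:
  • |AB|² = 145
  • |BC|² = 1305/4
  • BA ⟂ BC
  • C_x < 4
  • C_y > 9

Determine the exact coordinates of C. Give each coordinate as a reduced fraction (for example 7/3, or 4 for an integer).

1. C_x = -8  [[BA ⟂ BC ⇒ 9x+8y-108=0] ∩ [|C−(4, 9)|²=1305/4]]
2. C_y = 45/2  [[BA ⟂ BC ⇒ 9x+8y-108=0] ∩ [|C−(4, 9)|²=1305/4]]
   so C = (-8, 45/2)

C = (-8, 45/2)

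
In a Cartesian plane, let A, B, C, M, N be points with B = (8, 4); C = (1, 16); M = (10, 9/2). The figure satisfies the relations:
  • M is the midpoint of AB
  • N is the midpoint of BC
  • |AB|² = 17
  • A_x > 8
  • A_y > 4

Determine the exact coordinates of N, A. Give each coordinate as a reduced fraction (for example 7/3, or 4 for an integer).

N = (9/2, 10)
A = (12, 5)

1. A_x = 12  [A = 2·M−B = 2·(10, 9/2)−(8, 4)]
2. A_y = 5  [A = 2·M−B = 2·(10, 9/2)−(8, 4)]
   so A = (12, 5)
3. N_x = 9/2  [2·N = B+C = (8, 4)+(1, 16)]
4. N_y = 10  [2·N = B+C = (8, 4)+(1, 16)]
   so N = (9/2, 10)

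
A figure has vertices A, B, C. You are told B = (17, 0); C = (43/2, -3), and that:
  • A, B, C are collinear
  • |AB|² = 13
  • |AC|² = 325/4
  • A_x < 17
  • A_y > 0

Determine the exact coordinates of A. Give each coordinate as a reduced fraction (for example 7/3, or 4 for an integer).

A = (14, 2)

1. A_x = 14  [[A, B, C are collinear ⇒ 3x+9/2y-51=0] ∩ [|A−(17, 0)|²=13]]
2. A_y = 2  [[A, B, C are collinear ⇒ 3x+9/2y-51=0] ∩ [|A−(17, 0)|²=13]]
   so A = (14, 2)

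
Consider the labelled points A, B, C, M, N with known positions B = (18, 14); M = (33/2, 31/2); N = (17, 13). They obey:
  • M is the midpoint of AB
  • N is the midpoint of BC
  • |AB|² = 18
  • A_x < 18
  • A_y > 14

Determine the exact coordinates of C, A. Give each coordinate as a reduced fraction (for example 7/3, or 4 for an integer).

1. A_x = 15  [A = 2·M−B = 2·(33/2, 31/2)−(18, 14)]
2. A_y = 17  [A = 2·M−B = 2·(33/2, 31/2)−(18, 14)]
   so A = (15, 17)
3. C_x = 16  [C = 2·N−B = 2·(17, 13)−(18, 14)]
4. C_y = 12  [C = 2·N−B = 2·(17, 13)−(18, 14)]
   so C = (16, 12)

C = (16, 12)
A = (15, 17)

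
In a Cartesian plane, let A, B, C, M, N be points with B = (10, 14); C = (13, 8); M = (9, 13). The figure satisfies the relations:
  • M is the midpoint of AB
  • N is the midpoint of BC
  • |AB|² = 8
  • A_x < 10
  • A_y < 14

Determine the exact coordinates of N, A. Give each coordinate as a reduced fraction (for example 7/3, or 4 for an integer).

N = (23/2, 11)
A = (8, 12)

1. A_x = 8  [A = 2·M−B = 2·(9, 13)−(10, 14)]
2. A_y = 12  [A = 2·M−B = 2·(9, 13)−(10, 14)]
   so A = (8, 12)
3. N_x = 23/2  [2·N = B+C = (10, 14)+(13, 8)]
4. N_y = 11  [2·N = B+C = (10, 14)+(13, 8)]
   so N = (23/2, 11)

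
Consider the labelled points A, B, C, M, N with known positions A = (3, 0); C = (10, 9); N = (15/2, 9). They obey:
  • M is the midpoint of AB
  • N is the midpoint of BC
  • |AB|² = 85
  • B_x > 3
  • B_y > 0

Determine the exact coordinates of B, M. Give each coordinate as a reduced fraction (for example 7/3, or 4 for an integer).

1. B_x = 5  [B = 2·N−C = 2·(15/2, 9)−(10, 9)]
2. B_y = 9  [B = 2·N−C = 2·(15/2, 9)−(10, 9)]
   so B = (5, 9)
3. M_x = 4  [2·M = A+B = (3, 0)+(5, 9)]
4. M_y = 9/2  [2·M = A+B = (3, 0)+(5, 9)]
   so M = (4, 9/2)

B = (5, 9)
M = (4, 9/2)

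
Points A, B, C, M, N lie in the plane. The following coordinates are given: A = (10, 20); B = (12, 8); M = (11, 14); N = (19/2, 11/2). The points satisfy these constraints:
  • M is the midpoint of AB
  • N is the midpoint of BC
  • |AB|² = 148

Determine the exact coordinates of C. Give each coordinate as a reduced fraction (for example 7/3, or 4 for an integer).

1. C_x = 7  [C = 2·N−B = 2·(19/2, 11/2)−(12, 8)]
2. C_y = 3  [C = 2·N−B = 2·(19/2, 11/2)−(12, 8)]
   so C = (7, 3)

C = (7, 3)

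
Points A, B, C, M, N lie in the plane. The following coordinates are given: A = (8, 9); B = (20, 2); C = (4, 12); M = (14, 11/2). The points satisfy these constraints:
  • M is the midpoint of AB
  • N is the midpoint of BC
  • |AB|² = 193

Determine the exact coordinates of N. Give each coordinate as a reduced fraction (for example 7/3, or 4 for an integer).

N = (12, 7)

1. N_x = 12  [2·N = B+C = (20, 2)+(4, 12)]
2. N_y = 7  [2·N = B+C = (20, 2)+(4, 12)]
   so N = (12, 7)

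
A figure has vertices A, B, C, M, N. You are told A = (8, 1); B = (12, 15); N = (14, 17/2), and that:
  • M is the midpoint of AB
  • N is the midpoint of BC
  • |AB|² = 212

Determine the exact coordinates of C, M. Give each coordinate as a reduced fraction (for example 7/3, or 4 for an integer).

C = (16, 2)
M = (10, 8)

1. M_x = 10  [2·M = A+B = (8, 1)+(12, 15)]
2. M_y = 8  [2·M = A+B = (8, 1)+(12, 15)]
   so M = (10, 8)
3. C_x = 16  [C = 2·N−B = 2·(14, 17/2)−(12, 15)]
4. C_y = 2  [C = 2·N−B = 2·(14, 17/2)−(12, 15)]
   so C = (16, 2)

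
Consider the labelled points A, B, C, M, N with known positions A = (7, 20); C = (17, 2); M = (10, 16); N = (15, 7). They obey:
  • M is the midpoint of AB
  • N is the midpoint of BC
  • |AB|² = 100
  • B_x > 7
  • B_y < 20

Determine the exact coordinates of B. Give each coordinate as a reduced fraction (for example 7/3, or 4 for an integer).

1. B_x = 13  [B = 2·M−A = 2·(10, 16)−(7, 20)]
2. B_y = 12  [B = 2·M−A = 2·(10, 16)−(7, 20)]
   so B = (13, 12)

B = (13, 12)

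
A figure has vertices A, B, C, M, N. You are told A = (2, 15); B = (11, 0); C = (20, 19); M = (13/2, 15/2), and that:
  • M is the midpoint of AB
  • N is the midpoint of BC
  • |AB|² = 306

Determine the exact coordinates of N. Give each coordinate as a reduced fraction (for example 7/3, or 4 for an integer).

1. N_x = 31/2  [2·N = B+C = (11, 0)+(20, 19)]
2. N_y = 19/2  [2·N = B+C = (11, 0)+(20, 19)]
   so N = (31/2, 19/2)

N = (31/2, 19/2)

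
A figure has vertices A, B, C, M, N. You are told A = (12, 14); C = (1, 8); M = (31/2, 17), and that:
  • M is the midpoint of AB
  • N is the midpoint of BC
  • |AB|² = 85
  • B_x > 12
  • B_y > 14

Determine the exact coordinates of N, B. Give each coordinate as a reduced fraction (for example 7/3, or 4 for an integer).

N = (10, 14)
B = (19, 20)

1. B_x = 19  [B = 2·M−A = 2·(31/2, 17)−(12, 14)]
2. B_y = 20  [B = 2·M−A = 2·(31/2, 17)−(12, 14)]
   so B = (19, 20)
3. N_x = 10  [2·N = B+C = (19, 20)+(1, 8)]
4. N_y = 14  [2·N = B+C = (19, 20)+(1, 8)]
   so N = (10, 14)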